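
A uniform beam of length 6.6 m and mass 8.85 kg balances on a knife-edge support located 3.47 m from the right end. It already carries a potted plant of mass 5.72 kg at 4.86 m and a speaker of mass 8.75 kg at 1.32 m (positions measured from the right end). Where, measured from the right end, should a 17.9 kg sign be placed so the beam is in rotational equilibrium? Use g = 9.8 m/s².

Taking torques about the knife-edge support (at 3.47 m from the right end):
Beam weight: 8.85 × 9.8 = 86.73 N down at 3.3 m → arm 0.17 m, τ = 86.73 × 0.17 = 14.74 N·m clockwise.
Potted plant: 5.72 × 9.8 = 56.06 N down at 4.86 m → arm 1.39 m, τ = 56.06 × 1.39 = 77.92 N·m counterclockwise.
Speaker: 8.75 × 9.8 = 85.75 N down at 1.32 m → arm 2.15 m, τ = 85.75 × 2.15 = 184.4 N·m clockwise.
Net moment of existing loads = 121.2 N·m clockwise.
The sign weighs 17.9 × 9.8 = 175.4 N and must supply an equal counterclockwise moment, so its lever arm about the knife-edge support is 121.2 / 175.4 = 0.691 m.
That puts it at 3.47 + 0.691 = 4.16 m from the right end.

x ≈ 4.16 m from the right end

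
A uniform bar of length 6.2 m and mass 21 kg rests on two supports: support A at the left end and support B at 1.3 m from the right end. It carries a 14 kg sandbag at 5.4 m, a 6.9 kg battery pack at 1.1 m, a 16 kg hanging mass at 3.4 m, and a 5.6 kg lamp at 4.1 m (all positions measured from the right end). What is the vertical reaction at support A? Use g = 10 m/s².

Take moments about support B.
Beam weight: 21 × 10 = 210 N down at 3.1 m → arm 1.8 m, τ = 210 × 1.8 = 378 N·m counterclockwise.
Sandbag: 14 × 10 = 140 N down at 5.4 m → arm 4.1 m, τ = 140 × 4.1 = 574 N·m counterclockwise.
Battery pack: 6.9 × 10 = 69 N down at 1.1 m → arm 0.2 m, τ = 69 × 0.2 = 13.8 N·m clockwise.
Hanging mass: 16 × 10 = 160 N down at 3.4 m → arm 2.1 m, τ = 160 × 2.1 = 336 N·m counterclockwise.
Lamp: 5.6 × 10 = 56 N down at 4.1 m → arm 2.8 m, τ = 56 × 2.8 = 156.8 N·m counterclockwise.
Net load moment about support B = 1431 N·m counterclockwise.
Reaction R at support A is upward at 6.2 m, arm 4.9 m → moment R × 4.9 clockwise.
Στ = 0 ⇒ R × 4.9 = 1431 ⇒ R = 292 N.

R_A ≈ 292 N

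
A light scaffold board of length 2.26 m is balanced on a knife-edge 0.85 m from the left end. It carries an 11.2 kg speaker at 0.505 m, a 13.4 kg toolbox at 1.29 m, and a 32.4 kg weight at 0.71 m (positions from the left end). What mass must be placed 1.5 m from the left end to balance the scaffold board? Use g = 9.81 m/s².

Choose the knife-edge (at 0.85 m from the left end) as the axis so the support reaction has zero arm there.
Speaker: 11.2 × 9.81 = 109.9 N down at 0.505 m → arm 0.345 m, τ = 109.9 × 0.345 = 37.92 N·m counterclockwise.
Toolbox: 13.4 × 9.81 = 131.5 N down at 1.29 m → arm 0.44 m, τ = 131.5 × 0.44 = 57.86 N·m clockwise.
Weight: 32.4 × 9.81 = 317.8 N down at 0.71 m → arm 0.14 m, τ = 317.8 × 0.14 = 44.49 N·m counterclockwise.
Net moment of known loads = 24.55 N·m counterclockwise.
An unknown mass m at 1.5 m has arm 0.65 m; its moment is m·g·0.65 clockwise.
Στ = 0 ⇒ m × 9.81 × 0.65 = 24.55 ⇒ m = 24.55 / (9.81 × 0.65) = 3.85 kg.

m ≈ 3.85 kg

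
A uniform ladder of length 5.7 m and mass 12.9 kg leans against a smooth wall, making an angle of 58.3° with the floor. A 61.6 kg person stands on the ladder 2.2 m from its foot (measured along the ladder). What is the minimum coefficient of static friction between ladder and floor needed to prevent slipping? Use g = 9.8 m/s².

Take moments about the foot of the ladder.
Ladder weight 12.9×9.8 = 126.4 N acts at 2.85 m along the ladder; its horizontal arm is 2.85·cos58.3° = 1.498 m → τ = 189.3 N·m clockwise.
Person: 61.6×9.8 = 603.7 N at 2.2 m → arm 1.156 m → τ = 697.9 N·m clockwise.
Wall normal N acts horizontally at the top; its moment arm is the height L sinθ = 5.7·sin58.3° = 4.85 m, counterclockwise.
For rotational equilibrium, N × 4.85 = 887.2, so N = 182.9 N.
ΣFx = 0 ⇒ f = N_wall = 182.9 N. ΣFy = 0 ⇒ N_floor = 730.1 N.
μ_min = f / N_floor = 182.9 / 730.1 = 0.251.

μ_min ≈ 0.251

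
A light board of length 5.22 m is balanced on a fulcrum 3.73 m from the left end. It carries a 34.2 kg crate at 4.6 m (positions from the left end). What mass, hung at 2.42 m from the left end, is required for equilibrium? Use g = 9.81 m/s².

m ≈ 22.7 kg

About the fulcrum (at 3.73 m from the left end):
Crate: 34.2 × 9.81 = 335.5 N down at 4.6 m → arm 0.87 m, τ = 335.5 × 0.87 = 291.9 N·m clockwise.
Net moment of known loads = 291.9 N·m clockwise.
An unknown mass m at 2.42 m has arm 1.31 m; its moment is m·g·1.31 counterclockwise.
Στ = 0 ⇒ m × 9.81 × 1.31 = 291.9 ⇒ m = 291.9 / (9.81 × 1.31) = 22.7 kg.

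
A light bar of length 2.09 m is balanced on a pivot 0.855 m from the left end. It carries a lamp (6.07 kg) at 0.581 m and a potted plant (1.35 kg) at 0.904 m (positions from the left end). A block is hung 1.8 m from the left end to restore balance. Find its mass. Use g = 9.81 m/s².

m ≈ 1.69 kg

About the pivot (at 0.855 m from the left end):
Lamp: 6.07 × 9.81 = 59.55 N down at 0.581 m → arm 0.274 m, τ = 59.55 × 0.274 = 16.32 N·m counterclockwise.
Potted plant: 1.35 × 9.81 = 13.24 N down at 0.904 m → arm 0.049 m, τ = 13.24 × 0.049 = 0.6488 N·m clockwise.
Net moment of known loads = 15.67 N·m counterclockwise.
An unknown mass m at 1.8 m has arm 0.945 m; its moment is m·g·0.945 clockwise.
For rotational equilibrium, m × 9.81 × 0.945 = 15.67, so m = 15.67 / (9.81 × 0.945) = 1.69 kg.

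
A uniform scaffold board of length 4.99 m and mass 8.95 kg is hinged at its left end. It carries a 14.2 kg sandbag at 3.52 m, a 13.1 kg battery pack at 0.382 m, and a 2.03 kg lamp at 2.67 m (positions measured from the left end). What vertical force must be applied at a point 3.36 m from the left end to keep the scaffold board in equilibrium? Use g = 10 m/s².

Take moments about the left end.
Beam weight: 8.95 × 10 = 89.5 N down at 2.495 m → arm 2.495 m, τ = 89.5 × 2.495 = 223.3 N·m clockwise.
Sandbag: 14.2 × 10 = 142 N down at 3.52 m → arm 3.52 m, τ = 142 × 3.52 = 499.8 N·m clockwise.
Battery pack: 13.1 × 10 = 131 N down at 0.382 m → arm 0.382 m, τ = 131 × 0.382 = 50.04 N·m clockwise.
Lamp: 2.03 × 10 = 20.3 N down at 2.67 m → arm 2.67 m, τ = 20.3 × 2.67 = 54.2 N·m clockwise.
Net moment of the loads = 827.3 N·m clockwise.
The upward force F acts at a point 3.36 m from the left end, arm 3.36 m, giving F × 3.36 counterclockwise.
Setting net torque to zero: F × 3.36 = 827.3 → F = 827.3 / 3.36 = 246 N.

F ≈ 246 N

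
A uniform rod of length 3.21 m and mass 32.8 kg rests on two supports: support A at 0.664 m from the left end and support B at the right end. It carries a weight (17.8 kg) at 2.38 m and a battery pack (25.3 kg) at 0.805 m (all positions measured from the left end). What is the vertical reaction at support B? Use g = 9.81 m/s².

Sum moments about support A (its reaction then has zero moment arm).
Beam weight: 32.8 × 9.81 = 321.8 N down at 1.605 m → arm 0.941 m, τ = 321.8 × 0.941 = 302.8 N·m clockwise.
Weight: 17.8 × 9.81 = 174.6 N down at 2.38 m → arm 1.716 m, τ = 174.6 × 1.716 = 299.6 N·m clockwise.
Battery pack: 25.3 × 9.81 = 248.2 N down at 0.805 m → arm 0.141 m, τ = 248.2 × 0.141 = 35 N·m clockwise.
Net load moment about support A = 637.4 N·m clockwise.
Reaction R at support B is upward at 3.21 m, arm 2.546 m → moment R × 2.546 counterclockwise.
Στ = 0 ⇒ R × 2.546 = 637.4 ⇒ R = 250 N.

R_B ≈ 250 N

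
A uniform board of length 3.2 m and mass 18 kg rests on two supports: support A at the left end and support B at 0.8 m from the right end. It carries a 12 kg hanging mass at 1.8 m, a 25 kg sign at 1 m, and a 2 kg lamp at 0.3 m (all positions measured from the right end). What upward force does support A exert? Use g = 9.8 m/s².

Taking torques about support B:
Beam weight: 18 × 9.8 = 176.4 N down at 1.6 m → arm 0.8 m, τ = 176.4 × 0.8 = 141.1 N·m counterclockwise.
Hanging mass: 12 × 9.8 = 117.6 N down at 1.8 m → arm 1 m, τ = 117.6 × 1 = 117.6 N·m counterclockwise.
Sign: 25 × 9.8 = 245 N down at 1 m → arm 0.2 m, τ = 245 × 0.2 = 49 N·m counterclockwise.
Lamp: 2 × 9.8 = 19.6 N down at 0.3 m → arm 0.5 m, τ = 19.6 × 0.5 = 9.8 N·m clockwise.
Net load moment about support B = 297.9 N·m counterclockwise.
Reaction R at support A is upward at 3.2 m, arm 2.4 m → moment R × 2.4 clockwise.
Balancing moments: R × 2.4 = 297.9, giving R = 124 N.

R_A ≈ 124 N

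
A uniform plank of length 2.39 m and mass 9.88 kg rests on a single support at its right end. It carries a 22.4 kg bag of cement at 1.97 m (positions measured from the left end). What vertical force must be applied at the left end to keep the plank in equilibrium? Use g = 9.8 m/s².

About the right end:
Beam weight: 9.88 × 9.8 = 96.82 N down at 1.195 m → arm 1.195 m, τ = 96.82 × 1.195 = 115.7 N·m counterclockwise.
Bag of cement: 22.4 × 9.8 = 219.5 N down at 1.97 m → arm 0.42 m, τ = 219.5 × 0.42 = 92.19 N·m counterclockwise.
Net moment of the loads = 207.9 N·m counterclockwise.
The upward force F acts at the left end, arm 2.39 m, giving F × 2.39 clockwise.
Balancing moments: F × 2.39 = 207.9, giving F = 207.9 / 2.39 = 87 N.

F ≈ 87 N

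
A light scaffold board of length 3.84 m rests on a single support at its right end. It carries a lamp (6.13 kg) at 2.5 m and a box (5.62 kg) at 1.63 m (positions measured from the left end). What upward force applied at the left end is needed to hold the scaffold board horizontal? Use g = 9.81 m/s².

F ≈ 52.7 N

Sum moments about the right end (the unknown pivot reaction has zero arm there).
Lamp: 6.13 × 9.81 = 60.14 N down at 2.5 m → arm 1.34 m, τ = 60.14 × 1.34 = 80.59 N·m counterclockwise.
Box: 5.62 × 9.81 = 55.13 N down at 1.63 m → arm 2.21 m, τ = 55.13 × 2.21 = 121.8 N·m counterclockwise.
Net moment of the loads = 202.4 N·m counterclockwise.
The upward force F acts at the left end, arm 3.84 m, giving F × 3.84 clockwise.
Στ = 0 ⇒ F × 3.84 = 202.4 ⇒ F = 202.4 / 3.84 = 52.7 N.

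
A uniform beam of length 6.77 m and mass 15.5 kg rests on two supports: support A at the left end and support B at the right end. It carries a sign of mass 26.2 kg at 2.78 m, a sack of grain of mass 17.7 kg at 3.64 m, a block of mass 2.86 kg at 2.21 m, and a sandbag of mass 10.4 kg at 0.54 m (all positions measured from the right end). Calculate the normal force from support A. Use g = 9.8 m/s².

Taking torques about support B:
Beam weight: 15.5 × 9.8 = 151.9 N down at 3.385 m → arm 3.385 m, τ = 151.9 × 3.385 = 514.2 N·m counterclockwise.
Sign: 26.2 × 9.8 = 256.8 N down at 2.78 m → arm 2.78 m, τ = 256.8 × 2.78 = 713.9 N·m counterclockwise.
Sack of grain: 17.7 × 9.8 = 173.5 N down at 3.64 m → arm 3.64 m, τ = 173.5 × 3.64 = 631.5 N·m counterclockwise.
Block: 2.86 × 9.8 = 28.03 N down at 2.21 m → arm 2.21 m, τ = 28.03 × 2.21 = 61.95 N·m counterclockwise.
Sandbag: 10.4 × 9.8 = 101.9 N down at 0.54 m → arm 0.54 m, τ = 101.9 × 0.54 = 55.03 N·m counterclockwise.
Net load moment about support B = 1977 N·m counterclockwise.
Reaction R at support A is upward at 6.77 m, arm 6.77 m → moment R × 6.77 clockwise.
Setting net torque to zero: R × 6.77 = 1977 → R = 292 N.

R_A ≈ 292 N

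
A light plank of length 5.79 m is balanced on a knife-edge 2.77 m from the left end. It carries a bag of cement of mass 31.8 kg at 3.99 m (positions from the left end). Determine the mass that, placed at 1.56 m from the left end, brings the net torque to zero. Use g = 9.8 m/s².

Taking torques about the knife-edge (at 2.77 m from the left end):
Bag of cement: 31.8 × 9.8 = 311.6 N down at 3.99 m → arm 1.22 m, τ = 311.6 × 1.22 = 380.2 N·m clockwise.
Net moment of known loads = 380.2 N·m clockwise.
An unknown mass m at 1.56 m has arm 1.21 m; its moment is m·g·1.21 counterclockwise.
Στ = 0 ⇒ m × 9.8 × 1.21 = 380.2 ⇒ m = 380.2 / (9.8 × 1.21) = 32.1 kg.

m ≈ 32.1 kg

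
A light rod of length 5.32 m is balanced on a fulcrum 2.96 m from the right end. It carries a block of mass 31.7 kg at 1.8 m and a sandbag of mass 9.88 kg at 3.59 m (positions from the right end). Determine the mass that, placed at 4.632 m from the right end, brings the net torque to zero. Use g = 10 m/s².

m ≈ 18.3 kg

About the fulcrum (at 2.96 m from the right end):
Block: 31.7 × 10 = 317 N down at 1.8 m → arm 1.16 m, τ = 317 × 1.16 = 367.7 N·m clockwise.
Sandbag: 9.88 × 10 = 98.8 N down at 3.59 m → arm 0.63 m, τ = 98.8 × 0.63 = 62.24 N·m counterclockwise.
Net moment of known loads = 305.5 N·m clockwise.
An unknown mass m at 4.632 m has arm 1.672 m; its moment is m·g·1.672 counterclockwise.
Στ = 0 ⇒ m × 10 × 1.672 = 305.5 ⇒ m = 305.5 / (10 × 1.672) = 18.3 kg.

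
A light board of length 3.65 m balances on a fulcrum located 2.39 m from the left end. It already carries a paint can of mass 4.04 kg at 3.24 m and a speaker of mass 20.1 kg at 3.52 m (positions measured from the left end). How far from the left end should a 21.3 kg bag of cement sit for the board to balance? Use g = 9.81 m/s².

x ≈ 1.16 m from the left end

Choose the fulcrum (at 2.39 m from the left end) as the axis so the support reaction has zero arm there.
Paint can: 4.04 × 9.81 = 39.63 N down at 3.24 m → arm 0.85 m, τ = 39.63 × 0.85 = 33.69 N·m clockwise.
Speaker: 20.1 × 9.81 = 197.2 N down at 3.52 m → arm 1.13 m, τ = 197.2 × 1.13 = 222.8 N·m clockwise.
Net moment of existing loads = 256.5 N·m clockwise.
The bag of cement weighs 21.3 × 9.81 = 209 N and must supply an equal counterclockwise moment, so its lever arm about the fulcrum is 256.5 / 209 = 1.23 m.
That puts it at 2.39 − 1.23 = 1.16 m from the left end.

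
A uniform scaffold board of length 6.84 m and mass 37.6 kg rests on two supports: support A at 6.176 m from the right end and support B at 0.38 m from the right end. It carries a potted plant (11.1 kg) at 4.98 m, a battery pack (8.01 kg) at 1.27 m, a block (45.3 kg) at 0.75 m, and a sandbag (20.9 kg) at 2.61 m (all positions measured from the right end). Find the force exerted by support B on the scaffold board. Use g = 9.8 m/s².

R_B ≈ 806 N

About support A:
Beam weight: 37.6 × 9.8 = 368.5 N down at 3.42 m → arm 2.756 m, τ = 368.5 × 2.756 = 1016 N·m clockwise.
Potted plant: 11.1 × 9.8 = 108.8 N down at 4.98 m → arm 1.196 m, τ = 108.8 × 1.196 = 130.1 N·m clockwise.
Battery pack: 8.01 × 9.8 = 78.5 N down at 1.27 m → arm 4.906 m, τ = 78.5 × 4.906 = 385.1 N·m clockwise.
Block: 45.3 × 9.8 = 443.9 N down at 0.75 m → arm 5.426 m, τ = 443.9 × 5.426 = 2409 N·m clockwise.
Sandbag: 20.9 × 9.8 = 204.8 N down at 2.61 m → arm 3.566 m, τ = 204.8 × 3.566 = 730.3 N·m clockwise.
Net load moment about support A = 4670 N·m clockwise.
Reaction R at support B is upward at 0.38 m, arm 5.796 m → moment R × 5.796 counterclockwise.
Setting net torque to zero: R × 5.796 = 4670 → R = 806 N.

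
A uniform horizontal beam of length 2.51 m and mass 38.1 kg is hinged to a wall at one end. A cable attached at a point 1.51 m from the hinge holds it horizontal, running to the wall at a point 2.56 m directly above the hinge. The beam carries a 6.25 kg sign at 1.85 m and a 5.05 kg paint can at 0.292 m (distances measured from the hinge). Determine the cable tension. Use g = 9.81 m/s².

T ≈ 459 N

Choose the hinge as the axis so the unknown hinge reaction has zero arm there.
Beam weight: 38.1 × 9.81 = 373.8 N down at 1.255 m → arm 1.255 m, τ = 373.8 × 1.255 = 469.1 N·m clockwise.
Sign: 6.25 × 9.81 = 61.31 N down at 1.85 m → arm 1.85 m, τ = 61.31 × 1.85 = 113.4 N·m clockwise.
Paint can: 5.05 × 9.81 = 49.54 N down at 0.292 m → arm 0.292 m, τ = 49.54 × 0.292 = 14.47 N·m clockwise.
Total clockwise load moment = 597 N·m.
The cable tension T acts at 1.51 m; only its component perpendicular to the beam, T sinθ, produces torque. sinθ = h/√(h²+d²) = 2.56/√(2.56²+1.51²) = 0.8613.
Στ = 0 ⇒ T × 1.51 × 0.8613 = 597 ⇒ T = 597 / 1.301 = 459 N.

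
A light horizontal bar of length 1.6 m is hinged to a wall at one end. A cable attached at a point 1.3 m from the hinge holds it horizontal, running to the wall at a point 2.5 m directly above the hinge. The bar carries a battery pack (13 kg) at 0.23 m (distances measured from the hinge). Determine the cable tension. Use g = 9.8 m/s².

Sum moments about the hinge (the unknown hinge reaction has zero arm there).
Battery pack: 13 × 9.8 = 127.4 N down at 0.23 m → arm 0.23 m, τ = 127.4 × 0.23 = 29.3 N·m clockwise.
Total clockwise load moment = 29.3 N·m.
The cable tension T acts at 1.3 m; only its component perpendicular to the bar, T sinθ, produces torque. sinθ = h/√(h²+d²) = 2.5/√(2.5²+1.3²) = 0.8872.
For rotational equilibrium, T × 1.3 × 0.8872 = 29.3, so T = 29.3 / 1.153 = 25.4 N.

T ≈ 25.4 N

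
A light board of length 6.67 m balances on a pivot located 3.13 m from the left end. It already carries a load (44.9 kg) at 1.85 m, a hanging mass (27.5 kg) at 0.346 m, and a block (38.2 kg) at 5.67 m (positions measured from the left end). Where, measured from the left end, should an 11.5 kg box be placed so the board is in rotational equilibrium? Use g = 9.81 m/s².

Take moments about the pivot (at 3.13 m from the left end).
Load: 44.9 × 9.81 = 440.5 N down at 1.85 m → arm 1.28 m, τ = 440.5 × 1.28 = 563.8 N·m counterclockwise.
Hanging mass: 27.5 × 9.81 = 269.8 N down at 0.346 m → arm 2.784 m, τ = 269.8 × 2.784 = 751.1 N·m counterclockwise.
Block: 38.2 × 9.81 = 374.7 N down at 5.67 m → arm 2.54 m, τ = 374.7 × 2.54 = 951.7 N·m clockwise.
Net moment of existing loads = 363.2 N·m counterclockwise.
The box weighs 11.5 × 9.81 = 112.8 N and must supply an equal clockwise moment, so its lever arm about the pivot is 363.2 / 112.8 = 3.22 m.
That puts it at 3.13 + 3.22 = 6.35 m from the left end.

x ≈ 6.35 m from the left end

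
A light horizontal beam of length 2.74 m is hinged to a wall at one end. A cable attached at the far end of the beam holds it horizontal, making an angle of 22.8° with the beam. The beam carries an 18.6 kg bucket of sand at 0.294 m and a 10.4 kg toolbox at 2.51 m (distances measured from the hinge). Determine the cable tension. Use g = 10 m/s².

About the hinge:
Bucket of sand: 18.6 × 10 = 186 N down at 0.294 m → arm 0.294 m, τ = 186 × 0.294 = 54.68 N·m clockwise.
Toolbox: 10.4 × 10 = 104 N down at 2.51 m → arm 2.51 m, τ = 104 × 2.51 = 261 N·m clockwise.
Total clockwise load moment = 315.7 N·m.
The cable tension T acts at 2.74 m; only its component perpendicular to the beam, T sinθ, produces torque. sin 22.8° = 0.3875.
Balancing moments: T × 2.74 × 0.3875 = 315.7, giving T = 315.7 / 1.062 = 297 N.

T ≈ 297 N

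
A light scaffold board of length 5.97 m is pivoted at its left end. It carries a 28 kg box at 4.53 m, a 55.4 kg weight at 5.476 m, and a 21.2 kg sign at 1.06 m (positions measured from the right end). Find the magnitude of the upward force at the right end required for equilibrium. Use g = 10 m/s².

F ≈ 288 N

Take moments about the left end.
Box: 28 × 10 = 280 N down at 4.53 m → arm 1.44 m, τ = 280 × 1.44 = 403.2 N·m clockwise.
Weight: 55.4 × 10 = 554 N down at 5.476 m → arm 0.494 m, τ = 554 × 0.494 = 273.7 N·m clockwise.
Sign: 21.2 × 10 = 212 N down at 1.06 m → arm 4.91 m, τ = 212 × 4.91 = 1041 N·m clockwise.
Net moment of the loads = 1718 N·m clockwise.
The upward force F acts at the right end, arm 5.97 m, giving F × 5.97 counterclockwise.
For rotational equilibrium, F × 5.97 = 1718, so F = 1718 / 5.97 = 288 N.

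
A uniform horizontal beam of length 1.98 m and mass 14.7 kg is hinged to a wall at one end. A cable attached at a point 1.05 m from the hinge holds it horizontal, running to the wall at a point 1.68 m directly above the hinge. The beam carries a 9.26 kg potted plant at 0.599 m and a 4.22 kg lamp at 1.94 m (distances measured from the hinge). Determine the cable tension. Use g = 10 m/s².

About the hinge:
Beam weight: 14.7 × 10 = 147 N down at 0.99 m → arm 0.99 m, τ = 147 × 0.99 = 145.5 N·m clockwise.
Potted plant: 9.26 × 10 = 92.6 N down at 0.599 m → arm 0.599 m, τ = 92.6 × 0.599 = 55.47 N·m clockwise.
Lamp: 4.22 × 10 = 42.2 N down at 1.94 m → arm 1.94 m, τ = 42.2 × 1.94 = 81.87 N·m clockwise.
Total clockwise load moment = 282.8 N·m.
The cable tension T acts at 1.05 m; only its component perpendicular to the beam, T sinθ, produces torque. sinθ = h/√(h²+d²) = 1.68/√(1.68²+1.05²) = 0.848.
Setting net torque to zero: T × 1.05 × 0.848 = 282.8 → T = 282.8 / 0.8904 = 318 N.

T ≈ 318 N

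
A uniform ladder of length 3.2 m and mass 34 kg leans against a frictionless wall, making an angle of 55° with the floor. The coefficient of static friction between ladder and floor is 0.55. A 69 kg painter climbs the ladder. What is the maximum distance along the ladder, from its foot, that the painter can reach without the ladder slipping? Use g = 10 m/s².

d ≈ 2.96 m

Choose the foot of the ladder as the axis so the floor normal and friction both act there and drop out.
Ladder weight 34×10 = 340 N acts at 1.6 m along the ladder; its horizontal arm is 1.6·cos55° = 0.9177 m → τ = 312 N·m clockwise.
Painter weight 69×10 = 690 N at distance d → arm d·cos55° → τ = 690·d·0.5736 clockwise.
Wall normal N at the top has arm L sinθ = 2.621 m counterclockwise, so Στ = 0 gives N·2.621 = 312 + 395.8·d.
ΣFy = 0 ⇒ N_floor = 1030 N, so the maximum friction is μ_s·N_floor = 0.55×1030 = 566.5 N. ΣFx = 0 ⇒ N_wall = f, so at the slipping point N = 566.5 N.
Substituting: 566.5×2.621 = 312 + 395.8·d ⇒ d = (1485 − 312) / 395.8 = 2.96 m.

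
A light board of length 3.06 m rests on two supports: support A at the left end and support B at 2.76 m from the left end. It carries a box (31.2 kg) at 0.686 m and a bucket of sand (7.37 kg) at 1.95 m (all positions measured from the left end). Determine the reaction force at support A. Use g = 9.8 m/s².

R_A ≈ 251 N

Taking torques about support B:
Box: 31.2 × 9.8 = 305.8 N down at 0.686 m → arm 2.074 m, τ = 305.8 × 2.074 = 634.2 N·m counterclockwise.
Bucket of sand: 7.37 × 9.8 = 72.23 N down at 1.95 m → arm 0.81 m, τ = 72.23 × 0.81 = 58.51 N·m counterclockwise.
Net load moment about support B = 692.7 N·m counterclockwise.
Reaction R at support A is upward at 0 m, arm 2.76 m → moment R × 2.76 clockwise.
For rotational equilibrium, R × 2.76 = 692.7, so R = 251 N.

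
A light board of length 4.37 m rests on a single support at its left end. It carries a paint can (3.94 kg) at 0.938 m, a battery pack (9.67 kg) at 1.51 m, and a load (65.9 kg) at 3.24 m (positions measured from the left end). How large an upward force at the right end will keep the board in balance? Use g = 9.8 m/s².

F ≈ 520 N

Choose the left end as the axis so the unknown pivot reaction has zero arm there.
Paint can: 3.94 × 9.8 = 38.61 N down at 0.938 m → arm 0.938 m, τ = 38.61 × 0.938 = 36.22 N·m clockwise.
Battery pack: 9.67 × 9.8 = 94.77 N down at 1.51 m → arm 1.51 m, τ = 94.77 × 1.51 = 143.1 N·m clockwise.
Load: 65.9 × 9.8 = 645.8 N down at 3.24 m → arm 3.24 m, τ = 645.8 × 3.24 = 2092 N·m clockwise.
Net moment of the loads = 2271 N·m clockwise.
The upward force F acts at the right end, arm 4.37 m, giving F × 4.37 counterclockwise.
Balancing moments: F × 4.37 = 2271, giving F = 2271 / 4.37 = 520 N.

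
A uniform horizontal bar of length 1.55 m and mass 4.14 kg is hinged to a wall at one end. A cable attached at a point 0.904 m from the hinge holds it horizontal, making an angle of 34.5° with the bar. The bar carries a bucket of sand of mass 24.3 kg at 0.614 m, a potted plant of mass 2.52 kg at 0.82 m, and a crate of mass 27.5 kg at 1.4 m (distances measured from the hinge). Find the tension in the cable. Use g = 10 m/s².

T ≈ 1150 N

Taking torques about the hinge:
Beam weight: 4.14 × 10 = 41.4 N down at 0.775 m → arm 0.775 m, τ = 41.4 × 0.775 = 32.09 N·m clockwise.
Bucket of sand: 24.3 × 10 = 243 N down at 0.614 m → arm 0.614 m, τ = 243 × 0.614 = 149.2 N·m clockwise.
Potted plant: 2.52 × 10 = 25.2 N down at 0.82 m → arm 0.82 m, τ = 25.2 × 0.82 = 20.66 N·m clockwise.
Crate: 27.5 × 10 = 275 N down at 1.4 m → arm 1.4 m, τ = 275 × 1.4 = 385 N·m clockwise.
Total clockwise load moment = 587 N·m.
The cable tension T acts at 0.904 m; only its component perpendicular to the bar, T sinθ, produces torque. sin 34.5° = 0.5664.
For rotational equilibrium, T × 0.904 × 0.5664 = 587, so T = 587 / 0.512 = 1150 N.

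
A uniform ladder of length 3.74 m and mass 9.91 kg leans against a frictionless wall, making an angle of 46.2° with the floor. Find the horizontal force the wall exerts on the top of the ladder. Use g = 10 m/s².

N_wall ≈ 47.5 N

Choose the foot of the ladder as the axis so the floor normal and friction both act there and drop out.
Ladder weight 9.91×10 = 99.1 N acts at 1.87 m along the ladder; its horizontal arm is 1.87·cos46.2° = 1.294 m → τ = 128.2 N·m clockwise.
Wall normal N acts horizontally at the top; its moment arm is the height L sinθ = 3.74·sin46.2° = 2.699 m, counterclockwise.
Setting net torque to zero: N × 2.699 = 128.2 → N = 47.5 N.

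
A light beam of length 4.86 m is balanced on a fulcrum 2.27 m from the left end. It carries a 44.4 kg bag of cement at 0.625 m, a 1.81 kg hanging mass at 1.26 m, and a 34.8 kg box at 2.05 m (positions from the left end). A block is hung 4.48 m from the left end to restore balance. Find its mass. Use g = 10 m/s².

About the fulcrum (at 2.27 m from the left end):
Bag of cement: 44.4 × 10 = 444 N down at 0.625 m → arm 1.645 m, τ = 444 × 1.645 = 730.4 N·m counterclockwise.
Hanging mass: 1.81 × 10 = 18.1 N down at 1.26 m → arm 1.01 m, τ = 18.1 × 1.01 = 18.28 N·m counterclockwise.
Box: 34.8 × 10 = 348 N down at 2.05 m → arm 0.22 m, τ = 348 × 0.22 = 76.56 N·m counterclockwise.
Net moment of known loads = 825.2 N·m counterclockwise.
An unknown mass m at 4.48 m has arm 2.21 m; its moment is m·g·2.21 clockwise.
Setting net torque to zero: m × 10 × 2.21 = 825.2 → m = 825.2 / (10 × 2.21) = 37.3 kg.

m ≈ 37.3 kg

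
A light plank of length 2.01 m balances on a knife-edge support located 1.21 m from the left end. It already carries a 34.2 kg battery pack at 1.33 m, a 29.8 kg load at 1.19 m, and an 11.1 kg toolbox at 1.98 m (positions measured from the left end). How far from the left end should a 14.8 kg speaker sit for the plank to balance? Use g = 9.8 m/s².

About the knife-edge support (at 1.21 m from the left end):
Battery pack: 34.2 × 9.8 = 335.2 N down at 1.33 m → arm 0.12 m, τ = 335.2 × 0.12 = 40.22 N·m clockwise.
Load: 29.8 × 9.8 = 292 N down at 1.19 m → arm 0.02 m, τ = 292 × 0.02 = 5.84 N·m counterclockwise.
Toolbox: 11.1 × 9.8 = 108.8 N down at 1.98 m → arm 0.77 m, τ = 108.8 × 0.77 = 83.78 N·m clockwise.
Net moment of existing loads = 118.2 N·m clockwise.
The speaker weighs 14.8 × 9.8 = 145 N and must supply an equal counterclockwise moment, so its lever arm about the knife-edge support is 118.2 / 145 = 0.815 m.
That puts it at 1.21 − 0.815 = 0.395 m from the left end.

x ≈ 0.395 m from the left end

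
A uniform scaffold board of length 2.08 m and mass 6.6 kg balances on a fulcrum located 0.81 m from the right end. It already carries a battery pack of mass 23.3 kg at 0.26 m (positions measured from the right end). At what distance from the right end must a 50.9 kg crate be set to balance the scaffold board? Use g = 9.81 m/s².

x ≈ 1.03 m from the right end

Choose the fulcrum (at 0.81 m from the right end) as the axis so the support reaction has zero arm there.
Beam weight: 6.6 × 9.81 = 64.75 N down at 1.04 m → arm 0.23 m, τ = 64.75 × 0.23 = 14.89 N·m counterclockwise.
Battery pack: 23.3 × 9.81 = 228.6 N down at 0.26 m → arm 0.55 m, τ = 228.6 × 0.55 = 125.7 N·m clockwise.
Net moment of existing loads = 110.8 N·m clockwise.
The crate weighs 50.9 × 9.81 = 499.3 N and must supply an equal counterclockwise moment, so its lever arm about the fulcrum is 110.8 / 499.3 = 0.222 m.
That puts it at 0.81 + 0.222 = 1.03 m from the right end.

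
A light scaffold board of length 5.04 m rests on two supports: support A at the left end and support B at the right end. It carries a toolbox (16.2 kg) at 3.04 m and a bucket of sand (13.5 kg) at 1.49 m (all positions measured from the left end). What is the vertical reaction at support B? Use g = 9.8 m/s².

R_B ≈ 135 N

Choose support A as the axis so its reaction then has zero moment arm.
Toolbox: 16.2 × 9.8 = 158.8 N down at 3.04 m → arm 3.04 m, τ = 158.8 × 3.04 = 482.8 N·m clockwise.
Bucket of sand: 13.5 × 9.8 = 132.3 N down at 1.49 m → arm 1.49 m, τ = 132.3 × 1.49 = 197.1 N·m clockwise.
Net load moment about support A = 679.9 N·m clockwise.
Reaction R at support B is upward at 5.04 m, arm 5.04 m → moment R × 5.04 counterclockwise.
Setting net torque to zero: R × 5.04 = 679.9 → R = 135 N.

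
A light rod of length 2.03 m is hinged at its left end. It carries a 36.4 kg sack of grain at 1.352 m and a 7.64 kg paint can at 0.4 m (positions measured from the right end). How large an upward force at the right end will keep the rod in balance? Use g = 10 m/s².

Take moments about the left end.
Sack of grain: 36.4 × 10 = 364 N down at 1.352 m → arm 0.678 m, τ = 364 × 0.678 = 246.8 N·m clockwise.
Paint can: 7.64 × 10 = 76.4 N down at 0.4 m → arm 1.63 m, τ = 76.4 × 1.63 = 124.5 N·m clockwise.
Net moment of the loads = 371.3 N·m clockwise.
The upward force F acts at the right end, arm 2.03 m, giving F × 2.03 counterclockwise.
For rotational equilibrium, F × 2.03 = 371.3, so F = 371.3 / 2.03 = 183 N.

F ≈ 183 N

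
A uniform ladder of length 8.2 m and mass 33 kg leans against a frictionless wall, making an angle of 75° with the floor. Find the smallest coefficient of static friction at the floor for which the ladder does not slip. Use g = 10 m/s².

μ_min ≈ 0.134

Take moments about the foot of the ladder.
Ladder weight 33×10 = 330 N acts at 4.1 m along the ladder; its horizontal arm is 4.1·cos75° = 1.061 m → τ = 350.1 N·m clockwise.
Wall normal N acts horizontally at the top; its moment arm is the height L sinθ = 8.2·sin75° = 7.921 m, counterclockwise.
Στ = 0 ⇒ N × 7.921 = 350.1 ⇒ N = 44.2 N.
ΣFx = 0 ⇒ f = N_wall = 44.2 N. ΣFy = 0 ⇒ N_floor = 330 N.
μ_min = f / N_floor = 44.2 / 330 = 0.134.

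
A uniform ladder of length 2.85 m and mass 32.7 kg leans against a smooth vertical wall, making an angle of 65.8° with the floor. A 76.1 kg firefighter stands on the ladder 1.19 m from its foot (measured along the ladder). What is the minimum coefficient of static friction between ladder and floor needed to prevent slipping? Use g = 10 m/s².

μ_min ≈ 0.199

Choose the foot of the ladder as the axis so the floor normal and friction both act there and drop out.
Ladder weight 32.7×10 = 327 N acts at 1.425 m along the ladder; its horizontal arm is 1.425·cos65.8° = 0.5841 m → τ = 191 N·m clockwise.
Firefighter: 76.1×10 = 761 N at 1.19 m → arm 0.4878 m → τ = 371.2 N·m clockwise.
Wall normal N acts horizontally at the top; its moment arm is the height L sinθ = 2.85·sin65.8° = 2.6 m, counterclockwise.
For rotational equilibrium, N × 2.6 = 562.2, so N = 216.2 N.
ΣFx = 0 ⇒ f = N_wall = 216.2 N. ΣFy = 0 ⇒ N_floor = 1088 N.
μ_min = f / N_floor = 216.2 / 1088 = 0.199.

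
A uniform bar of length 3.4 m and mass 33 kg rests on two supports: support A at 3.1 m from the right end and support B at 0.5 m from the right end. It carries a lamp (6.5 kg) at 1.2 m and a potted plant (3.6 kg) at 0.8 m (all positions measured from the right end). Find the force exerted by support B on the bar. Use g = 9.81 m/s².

R_B ≈ 252 N

Taking torques about support A:
Beam weight: 33 × 9.81 = 323.7 N down at 1.7 m → arm 1.4 m, τ = 323.7 × 1.4 = 453.2 N·m clockwise.
Lamp: 6.5 × 9.81 = 63.77 N down at 1.2 m → arm 1.9 m, τ = 63.77 × 1.9 = 121.2 N·m clockwise.
Potted plant: 3.6 × 9.81 = 35.32 N down at 0.8 m → arm 2.3 m, τ = 35.32 × 2.3 = 81.24 N·m clockwise.
Net load moment about support A = 655.6 N·m clockwise.
Reaction R at support B is upward at 0.5 m, arm 2.6 m → moment R × 2.6 counterclockwise.
Setting net torque to zero: R × 2.6 = 655.6 → R = 252 N.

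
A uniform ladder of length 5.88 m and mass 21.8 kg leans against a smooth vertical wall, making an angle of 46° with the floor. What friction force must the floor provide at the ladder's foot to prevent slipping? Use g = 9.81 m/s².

f ≈ 103 N

About the foot of the ladder:
Ladder weight 21.8×9.81 = 213.9 N acts at 2.94 m along the ladder; its horizontal arm is 2.94·cos46° = 2.042 m → τ = 436.8 N·m clockwise.
Wall normal N acts horizontally at the top; its moment arm is the height L sinθ = 5.88·sin46° = 4.23 m, counterclockwise.
Στ = 0 ⇒ N × 4.23 = 436.8 ⇒ N = 103 N.
ΣFx = 0: friction at the foot balances the wall's push, so f = N_wall = 103 N.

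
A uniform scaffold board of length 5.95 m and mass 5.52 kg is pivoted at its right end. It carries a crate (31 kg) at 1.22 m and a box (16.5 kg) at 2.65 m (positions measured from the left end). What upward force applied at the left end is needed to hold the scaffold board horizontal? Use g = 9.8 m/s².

About the right end:
Beam weight: 5.52 × 9.8 = 54.1 N down at 2.975 m → arm 2.975 m, τ = 54.1 × 2.975 = 160.9 N·m counterclockwise.
Crate: 31 × 9.8 = 303.8 N down at 1.22 m → arm 4.73 m, τ = 303.8 × 4.73 = 1437 N·m counterclockwise.
Box: 16.5 × 9.8 = 161.7 N down at 2.65 m → arm 3.3 m, τ = 161.7 × 3.3 = 533.6 N·m counterclockwise.
Net moment of the loads = 2132 N·m counterclockwise.
The upward force F acts at the left end, arm 5.95 m, giving F × 5.95 clockwise.
Balancing moments: F × 5.95 = 2132, giving F = 2132 / 5.95 = 358 N.

F ≈ 358 N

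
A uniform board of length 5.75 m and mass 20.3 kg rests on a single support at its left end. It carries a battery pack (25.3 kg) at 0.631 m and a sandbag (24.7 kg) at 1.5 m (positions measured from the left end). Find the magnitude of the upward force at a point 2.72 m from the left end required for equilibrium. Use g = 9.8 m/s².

Sum moments about the left end (the unknown pivot reaction has zero arm there).
Beam weight: 20.3 × 9.8 = 198.9 N down at 2.875 m → arm 2.875 m, τ = 198.9 × 2.875 = 571.8 N·m clockwise.
Battery pack: 25.3 × 9.8 = 247.9 N down at 0.631 m → arm 0.631 m, τ = 247.9 × 0.631 = 156.4 N·m clockwise.
Sandbag: 24.7 × 9.8 = 242.1 N down at 1.5 m → arm 1.5 m, τ = 242.1 × 1.5 = 363.1 N·m clockwise.
Net moment of the loads = 1091 N·m clockwise.
The upward force F acts at a point 2.72 m from the left end, arm 2.72 m, giving F × 2.72 counterclockwise.
For rotational equilibrium, F × 2.72 = 1091, so F = 1091 / 2.72 = 401 N.

F ≈ 401 N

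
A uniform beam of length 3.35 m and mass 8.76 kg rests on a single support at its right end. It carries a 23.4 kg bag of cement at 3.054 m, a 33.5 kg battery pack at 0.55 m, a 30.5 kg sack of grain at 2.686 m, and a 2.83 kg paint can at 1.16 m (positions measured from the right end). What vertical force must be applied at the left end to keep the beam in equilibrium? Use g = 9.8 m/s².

Choose the right end as the axis so the unknown pivot reaction has zero arm there.
Beam weight: 8.76 × 9.8 = 85.85 N down at 1.675 m → arm 1.675 m, τ = 85.85 × 1.675 = 143.8 N·m counterclockwise.
Bag of cement: 23.4 × 9.8 = 229.3 N down at 3.054 m → arm 3.054 m, τ = 229.3 × 3.054 = 700.3 N·m counterclockwise.
Battery pack: 33.5 × 9.8 = 328.3 N down at 0.55 m → arm 0.55 m, τ = 328.3 × 0.55 = 180.6 N·m counterclockwise.
Sack of grain: 30.5 × 9.8 = 298.9 N down at 2.686 m → arm 2.686 m, τ = 298.9 × 2.686 = 802.8 N·m counterclockwise.
Paint can: 2.83 × 9.8 = 27.73 N down at 1.16 m → arm 1.16 m, τ = 27.73 × 1.16 = 32.17 N·m counterclockwise.
Net moment of the loads = 1860 N·m counterclockwise.
The upward force F acts at the left end, arm 3.35 m, giving F × 3.35 clockwise.
Setting net torque to zero: F × 3.35 = 1860 → F = 1860 / 3.35 = 555 N.

F ≈ 555 N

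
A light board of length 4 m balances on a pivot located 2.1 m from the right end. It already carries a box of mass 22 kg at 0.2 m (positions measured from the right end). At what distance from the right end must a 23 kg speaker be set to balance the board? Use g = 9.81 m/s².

Choose the pivot (at 2.1 m from the right end) as the axis so the support reaction has zero arm there.
Box: 22 × 9.81 = 215.8 N down at 0.2 m → arm 1.9 m, τ = 215.8 × 1.9 = 410 N·m clockwise.
Net moment of existing loads = 410 N·m clockwise.
The speaker weighs 23 × 9.81 = 225.6 N and must supply an equal counterclockwise moment, so its lever arm about the pivot is 410 / 225.6 = 1.82 m.
That puts it at 2.1 + 1.82 = 3.92 m from the right end.

x ≈ 3.92 m from the right end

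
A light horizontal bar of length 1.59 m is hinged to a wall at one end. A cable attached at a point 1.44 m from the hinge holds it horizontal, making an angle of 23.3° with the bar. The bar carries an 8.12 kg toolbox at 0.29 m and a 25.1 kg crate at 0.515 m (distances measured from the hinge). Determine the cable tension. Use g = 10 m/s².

T ≈ 268 N

Choose the hinge as the axis so the unknown hinge reaction has zero arm there.
Toolbox: 8.12 × 10 = 81.2 N down at 0.29 m → arm 0.29 m, τ = 81.2 × 0.29 = 23.55 N·m clockwise.
Crate: 25.1 × 10 = 251 N down at 0.515 m → arm 0.515 m, τ = 251 × 0.515 = 129.3 N·m clockwise.
Total clockwise load moment = 152.9 N·m.
The cable tension T acts at 1.44 m; only its component perpendicular to the bar, T sinθ, produces torque. sin 23.3° = 0.3955.
Στ = 0 ⇒ T × 1.44 × 0.3955 = 152.9 ⇒ T = 152.9 / 0.5695 = 268 N.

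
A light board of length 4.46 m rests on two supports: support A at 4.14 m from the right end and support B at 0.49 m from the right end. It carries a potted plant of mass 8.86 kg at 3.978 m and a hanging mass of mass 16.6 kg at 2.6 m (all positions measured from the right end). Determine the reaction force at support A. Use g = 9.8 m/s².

Choose support B as the axis so its reaction then has zero moment arm.
Potted plant: 8.86 × 9.8 = 86.83 N down at 3.978 m → arm 3.488 m, τ = 86.83 × 3.488 = 302.9 N·m counterclockwise.
Hanging mass: 16.6 × 9.8 = 162.7 N down at 2.6 m → arm 2.11 m, τ = 162.7 × 2.11 = 343.3 N·m counterclockwise.
Net load moment about support B = 646.2 N·m counterclockwise.
Reaction R at support A is upward at 4.14 m, arm 3.65 m → moment R × 3.65 clockwise.
Setting net torque to zero: R × 3.65 = 646.2 → R = 177 N.

R_A ≈ 177 N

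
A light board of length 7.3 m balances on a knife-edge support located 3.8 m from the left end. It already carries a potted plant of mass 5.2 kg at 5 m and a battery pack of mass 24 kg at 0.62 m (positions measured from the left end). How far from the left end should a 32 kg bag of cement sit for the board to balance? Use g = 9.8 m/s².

x ≈ 5.99 m from the left end

About the knife-edge support (at 3.8 m from the left end):
Potted plant: 5.2 × 9.8 = 50.96 N down at 5 m → arm 1.2 m, τ = 50.96 × 1.2 = 61.15 N·m clockwise.
Battery pack: 24 × 9.8 = 235.2 N down at 0.62 m → arm 3.18 m, τ = 235.2 × 3.18 = 747.9 N·m counterclockwise.
Net moment of existing loads = 686.8 N·m counterclockwise.
The bag of cement weighs 32 × 9.8 = 313.6 N and must supply an equal clockwise moment, so its lever arm about the knife-edge support is 686.8 / 313.6 = 2.19 m.
That puts it at 3.8 + 2.19 = 5.99 m from the left end.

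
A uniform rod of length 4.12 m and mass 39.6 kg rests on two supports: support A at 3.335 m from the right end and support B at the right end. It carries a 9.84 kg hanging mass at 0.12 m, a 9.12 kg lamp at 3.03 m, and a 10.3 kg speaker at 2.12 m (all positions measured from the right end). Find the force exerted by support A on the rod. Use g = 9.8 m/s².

Sum moments about support B (its reaction then has zero moment arm).
Beam weight: 39.6 × 9.8 = 388.1 N down at 2.06 m → arm 2.06 m, τ = 388.1 × 2.06 = 799.5 N·m counterclockwise.
Hanging mass: 9.84 × 9.8 = 96.43 N down at 0.12 m → arm 0.12 m, τ = 96.43 × 0.12 = 11.57 N·m counterclockwise.
Lamp: 9.12 × 9.8 = 89.38 N down at 3.03 m → arm 3.03 m, τ = 89.38 × 3.03 = 270.8 N·m counterclockwise.
Speaker: 10.3 × 9.8 = 100.9 N down at 2.12 m → arm 2.12 m, τ = 100.9 × 2.12 = 213.9 N·m counterclockwise.
Net load moment about support B = 1296 N·m counterclockwise.
Reaction R at support A is upward at 3.335 m, arm 3.335 m → moment R × 3.335 clockwise.
Balancing moments: R × 3.335 = 1296, giving R = 389 N.

R_A ≈ 389 N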